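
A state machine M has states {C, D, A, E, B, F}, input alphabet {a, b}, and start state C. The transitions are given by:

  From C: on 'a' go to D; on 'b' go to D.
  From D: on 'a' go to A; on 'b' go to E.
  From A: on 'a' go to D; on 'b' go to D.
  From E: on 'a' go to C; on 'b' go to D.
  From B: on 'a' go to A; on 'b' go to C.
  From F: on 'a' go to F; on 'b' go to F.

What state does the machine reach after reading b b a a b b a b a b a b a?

start at C
read 'b': C → D
read 'b': D → E
read 'a': E → C
read 'a': C → D
read 'b': D → E
read 'b': E → D
read 'a': D → A
read 'b': A → D
read 'a': D → A
read 'b': A → D
read 'a': D → A
read 'b': A → D
read 'a': D → A

A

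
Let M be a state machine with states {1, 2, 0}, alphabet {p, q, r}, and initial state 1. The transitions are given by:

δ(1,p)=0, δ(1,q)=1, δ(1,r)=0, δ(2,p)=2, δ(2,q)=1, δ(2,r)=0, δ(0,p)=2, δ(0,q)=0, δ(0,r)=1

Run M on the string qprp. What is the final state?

start at 1
read 'q': 1 → 1
read 'p': 1 → 0
read 'r': 0 → 1
read 'p': 1 → 0

0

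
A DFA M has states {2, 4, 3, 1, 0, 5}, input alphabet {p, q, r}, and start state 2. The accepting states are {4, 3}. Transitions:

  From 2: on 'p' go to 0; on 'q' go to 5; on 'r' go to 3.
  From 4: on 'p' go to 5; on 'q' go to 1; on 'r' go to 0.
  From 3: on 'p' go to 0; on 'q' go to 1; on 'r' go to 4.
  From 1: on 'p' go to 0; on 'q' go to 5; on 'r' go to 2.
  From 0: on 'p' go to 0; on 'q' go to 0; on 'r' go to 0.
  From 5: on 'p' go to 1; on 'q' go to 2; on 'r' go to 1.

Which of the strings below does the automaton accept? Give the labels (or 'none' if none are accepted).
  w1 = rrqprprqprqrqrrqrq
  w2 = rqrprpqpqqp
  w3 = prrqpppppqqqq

w1:
  start at 2
  read 'r': 2 → 3
  read 'r': 3 → 4
  read 'q': 4 → 1
  read 'p': 1 → 0
  read 'r': 0 → 0
  read 'p': 0 → 0
  read 'r': 0 → 0
  read 'q': 0 → 0
  read 'p': 0 → 0
  read 'r': 0 → 0
  read 'q': 0 → 0
  read 'r': 0 → 0
  read 'q': 0 → 0
  read 'r': 0 → 0
  read 'r': 0 → 0
  read 'q': 0 → 0
  read 'r': 0 → 0
  read 'q': 0 → 0
  end 0, rejected
w2:
  start at 2
  read 'r': 2 → 3
  read 'q': 3 → 1
  read 'r': 1 → 2
  read 'p': 2 → 0
  read 'r': 0 → 0
  read 'p': 0 → 0
  read 'q': 0 → 0
  read 'p': 0 → 0
  read 'q': 0 → 0
  read 'q': 0 → 0
  read 'p': 0 → 0
  end 0, rejected
w3:
  start at 2
  read 'p': 2 → 0
  read 'r': 0 → 0
  read 'r': 0 → 0
  read 'q': 0 → 0
  read 'p': 0 → 0
  read 'p': 0 → 0
  read 'p': 0 → 0
  read 'p': 0 → 0
  read 'p': 0 → 0
  read 'q': 0 → 0
  read 'q': 0 → 0
  read 'q': 0 → 0
  read 'q': 0 → 0
  end 0, rejected

none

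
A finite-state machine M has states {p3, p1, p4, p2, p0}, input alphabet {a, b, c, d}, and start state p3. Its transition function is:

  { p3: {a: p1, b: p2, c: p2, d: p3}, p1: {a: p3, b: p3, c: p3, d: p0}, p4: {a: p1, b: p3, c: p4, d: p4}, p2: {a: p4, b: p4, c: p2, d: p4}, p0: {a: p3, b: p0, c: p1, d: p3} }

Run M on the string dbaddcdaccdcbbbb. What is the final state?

start at p3
read 'd': p3 → p3
read 'b': p3 → p2
read 'a': p2 → p4
read 'd': p4 → p4
read 'd': p4 → p4
read 'c': p4 → p4
read 'd': p4 → p4
read 'a': p4 → p1
read 'c': p1 → p3
read 'c': p3 → p2
read 'd': p2 → p4
read 'c': p4 → p4
read 'b': p4 → p3
read 'b': p3 → p2
read 'b': p2 → p4
read 'b': p4 → p3

p3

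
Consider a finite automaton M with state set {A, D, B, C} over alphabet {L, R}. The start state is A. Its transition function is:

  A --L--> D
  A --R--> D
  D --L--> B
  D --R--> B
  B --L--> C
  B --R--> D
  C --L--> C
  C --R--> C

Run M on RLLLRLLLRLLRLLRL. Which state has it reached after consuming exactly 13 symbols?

A → D → B → C → C → C → C → C → C → C → C → C → C → C
After 13 symbols: C.

C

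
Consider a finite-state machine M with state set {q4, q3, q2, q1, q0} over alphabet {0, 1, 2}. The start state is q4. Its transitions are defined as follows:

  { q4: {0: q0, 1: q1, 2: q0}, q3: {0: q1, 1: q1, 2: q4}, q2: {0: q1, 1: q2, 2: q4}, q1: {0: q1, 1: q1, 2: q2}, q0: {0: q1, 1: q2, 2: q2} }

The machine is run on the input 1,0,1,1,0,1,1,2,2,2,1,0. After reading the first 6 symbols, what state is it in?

q1

q4 → q1 → q1 → q1 → q1 → q1 → q1
After 6 symbols: q1.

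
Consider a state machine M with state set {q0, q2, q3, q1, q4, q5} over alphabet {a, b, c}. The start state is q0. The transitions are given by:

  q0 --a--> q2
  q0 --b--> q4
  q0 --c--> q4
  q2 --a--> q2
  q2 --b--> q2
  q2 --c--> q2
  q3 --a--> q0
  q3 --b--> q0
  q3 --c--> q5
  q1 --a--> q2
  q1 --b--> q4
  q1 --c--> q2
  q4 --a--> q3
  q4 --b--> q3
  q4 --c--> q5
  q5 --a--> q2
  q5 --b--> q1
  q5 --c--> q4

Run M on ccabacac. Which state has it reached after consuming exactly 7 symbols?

start at q0
read 'c': q0 → q4
read 'c': q4 → q5
read 'a': q5 → q2
read 'b': q2 → q2
read 'a': q2 → q2
read 'c': q2 → q2
read 'a': q2 → q2
After 7 symbols: q2.

q2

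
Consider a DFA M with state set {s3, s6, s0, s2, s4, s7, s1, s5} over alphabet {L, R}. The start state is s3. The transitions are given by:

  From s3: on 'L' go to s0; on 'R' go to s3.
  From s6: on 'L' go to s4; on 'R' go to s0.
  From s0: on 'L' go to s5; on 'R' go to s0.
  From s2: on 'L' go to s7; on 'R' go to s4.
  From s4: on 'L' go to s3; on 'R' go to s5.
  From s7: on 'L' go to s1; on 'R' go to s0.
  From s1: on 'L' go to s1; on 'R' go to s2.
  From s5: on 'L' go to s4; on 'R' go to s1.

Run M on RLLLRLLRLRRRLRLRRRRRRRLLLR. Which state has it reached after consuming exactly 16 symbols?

s2

Trace: s3 -R-> s3 -L-> s0 -L-> s5 -L-> s4 -R-> s5 -L-> s4 -L-> s3 -R-> s3 -L-> s0 -R-> s0 -R-> s0 -R-> s0 -L-> s5 -R-> s1 -L-> s1 -R-> s2
After 16 symbols: s2.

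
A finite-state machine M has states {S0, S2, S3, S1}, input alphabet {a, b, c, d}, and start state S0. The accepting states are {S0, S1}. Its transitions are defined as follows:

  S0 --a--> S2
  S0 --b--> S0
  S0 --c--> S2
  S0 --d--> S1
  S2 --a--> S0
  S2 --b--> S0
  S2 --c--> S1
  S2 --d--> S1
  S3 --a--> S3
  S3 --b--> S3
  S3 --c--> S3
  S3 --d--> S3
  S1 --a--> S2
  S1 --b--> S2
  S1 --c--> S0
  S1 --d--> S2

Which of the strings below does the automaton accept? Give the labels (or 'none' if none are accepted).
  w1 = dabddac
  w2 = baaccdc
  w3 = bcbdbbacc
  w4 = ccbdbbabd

w1:
  start at S0
  read 'd': S0 → S1
  read 'a': S1 → S2
  read 'b': S2 → S0
  read 'd': S0 → S1
  read 'd': S1 → S2
  read 'a': S2 → S0
  read 'c': S0 → S2
  end S2, rejected
w2:
  start at S0
  read 'b': S0 → S0
  read 'a': S0 → S2
  read 'a': S2 → S0
  read 'c': S0 → S2
  read 'c': S2 → S1
  read 'd': S1 → S2
  read 'c': S2 → S1
  end S1, accepted
w3:
  start at S0
  read 'b': S0 → S0
  read 'c': S0 → S2
  read 'b': S2 → S0
  read 'd': S0 → S1
  read 'b': S1 → S2
  read 'b': S2 → S0
  read 'a': S0 → S2
  read 'c': S2 → S1
  read 'c': S1 → S0
  end S0, accepted
w4:
  start at S0
  read 'c': S0 → S2
  read 'c': S2 → S1
  read 'b': S1 → S2
  read 'd': S2 → S1
  read 'b': S1 → S2
  read 'b': S2 → S0
  read 'a': S0 → S2
  read 'b': S2 → S0
  read 'd': S0 → S1
  end S1, accepted

w2, w3, w4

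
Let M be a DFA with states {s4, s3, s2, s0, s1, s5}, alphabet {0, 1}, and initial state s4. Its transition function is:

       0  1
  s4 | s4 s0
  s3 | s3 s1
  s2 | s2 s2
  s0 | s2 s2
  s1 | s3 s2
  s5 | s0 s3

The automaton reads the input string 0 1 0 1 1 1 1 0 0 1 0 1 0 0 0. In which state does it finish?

s2

Trace: s4 -0-> s4 -1-> s0 -0-> s2 -1-> s2 -1-> s2 -1-> s2 -1-> s2 -0-> s2 -0-> s2 -1-> s2 -0-> s2 -1-> s2 -0-> s2 -0-> s2 -0-> s2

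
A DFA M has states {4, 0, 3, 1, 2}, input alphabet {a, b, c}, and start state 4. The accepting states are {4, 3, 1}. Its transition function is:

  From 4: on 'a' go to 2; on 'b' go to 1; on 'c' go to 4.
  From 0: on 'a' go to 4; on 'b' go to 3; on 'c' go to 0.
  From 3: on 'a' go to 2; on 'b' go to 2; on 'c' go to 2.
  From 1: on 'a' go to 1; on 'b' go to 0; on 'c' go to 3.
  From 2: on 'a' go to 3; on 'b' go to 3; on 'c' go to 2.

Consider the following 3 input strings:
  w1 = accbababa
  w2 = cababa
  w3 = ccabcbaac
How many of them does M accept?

w1:
  start at 4
  read 'a': 4 → 2
  read 'c': 2 → 2
  read 'c': 2 → 2
  read 'b': 2 → 3
  read 'a': 3 → 2
  read 'b': 2 → 3
  read 'a': 3 → 2
  read 'b': 2 → 3
  read 'a': 3 → 2
  end 2, rejected
w2:
  start at 4
  read 'c': 4 → 4
  read 'a': 4 → 2
  read 'b': 2 → 3
  read 'a': 3 → 2
  read 'b': 2 → 3
  read 'a': 3 → 2
  end 2, rejected
w3:
  start at 4
  read 'c': 4 → 4
  read 'c': 4 → 4
  read 'a': 4 → 2
  read 'b': 2 → 3
  read 'c': 3 → 2
  read 'b': 2 → 3
  read 'a': 3 → 2
  read 'a': 2 → 3
  read 'c': 3 → 2
  end 2, rejected

0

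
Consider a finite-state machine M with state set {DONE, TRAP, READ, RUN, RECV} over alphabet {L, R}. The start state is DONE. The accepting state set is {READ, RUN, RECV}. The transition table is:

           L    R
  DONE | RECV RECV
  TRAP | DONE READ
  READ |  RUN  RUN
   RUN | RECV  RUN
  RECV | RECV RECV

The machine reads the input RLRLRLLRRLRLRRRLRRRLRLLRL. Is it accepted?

start at DONE
read 'R': DONE → RECV
read 'L': RECV → RECV
read 'R': RECV → RECV
read 'L': RECV → RECV
read 'R': RECV → RECV
read 'L': RECV → RECV
read 'L': RECV → RECV
read 'R': RECV → RECV
read 'R': RECV → RECV
read 'L': RECV → RECV
read 'R': RECV → RECV
read 'L': RECV → RECV
read 'R': RECV → RECV
read 'R': RECV → RECV
read 'R': RECV → RECV
read 'L': RECV → RECV
read 'R': RECV → RECV
read 'R': RECV → RECV
read 'R': RECV → RECV
read 'L': RECV → RECV
read 'R': RECV → RECV
read 'L': RECV → RECV
read 'L': RECV → RECV
read 'R': RECV → RECV
read 'L': RECV → RECV
End state RECV is accepting.

Yes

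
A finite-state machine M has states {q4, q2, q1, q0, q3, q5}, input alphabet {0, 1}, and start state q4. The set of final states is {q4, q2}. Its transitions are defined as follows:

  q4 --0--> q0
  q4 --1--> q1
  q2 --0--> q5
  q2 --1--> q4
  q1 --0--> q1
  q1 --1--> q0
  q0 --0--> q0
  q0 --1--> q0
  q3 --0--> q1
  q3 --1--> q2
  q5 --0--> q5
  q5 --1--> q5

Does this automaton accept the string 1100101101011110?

No

Trace: q4 -1-> q1 -1-> q0 -0-> q0 -0-> q0 -1-> q0 -0-> q0 -1-> q0 -1-> q0 -0-> q0 -1-> q0 -0-> q0 -1-> q0 -1-> q0 -1-> q0 -1-> q0 -0-> q0
End state q0 is not accepting.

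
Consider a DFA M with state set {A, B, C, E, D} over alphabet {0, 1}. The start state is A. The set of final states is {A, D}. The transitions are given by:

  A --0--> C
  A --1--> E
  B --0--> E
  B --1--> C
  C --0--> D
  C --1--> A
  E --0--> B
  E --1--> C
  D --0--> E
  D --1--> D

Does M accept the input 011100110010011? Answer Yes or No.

Yes

Trace: A -0-> C -1-> A -1-> E -1-> C -0-> D -0-> E -1-> C -1-> A -0-> C -0-> D -1-> D -0-> E -0-> B -1-> C -1-> A
End state A is accepting.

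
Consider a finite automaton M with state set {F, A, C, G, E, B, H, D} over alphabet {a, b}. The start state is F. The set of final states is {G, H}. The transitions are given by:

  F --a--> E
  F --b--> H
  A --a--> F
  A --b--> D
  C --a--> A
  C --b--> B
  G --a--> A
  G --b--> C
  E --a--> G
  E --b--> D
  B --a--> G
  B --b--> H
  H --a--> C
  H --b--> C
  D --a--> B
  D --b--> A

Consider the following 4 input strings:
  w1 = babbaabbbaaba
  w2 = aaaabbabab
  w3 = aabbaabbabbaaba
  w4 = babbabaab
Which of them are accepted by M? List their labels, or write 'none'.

w2

w1:
  start at F
  read 'b': F → H
  read 'a': H → C
  read 'b': C → B
  read 'b': B → H
  read 'a': H → C
  read 'a': C → A
  read 'b': A → D
  read 'b': D → A
  read 'b': A → D
  read 'a': D → B
  read 'a': B → G
  read 'b': G → C
  read 'a': C → A
  end A, rejected
w2:
  start at F
  read 'a': F → E
  read 'a': E → G
  read 'a': G → A
  read 'a': A → F
  read 'b': F → H
  read 'b': H → C
  read 'a': C → A
  read 'b': A → D
  read 'a': D → B
  read 'b': B → H
  end H, accepted
w3:
  start at F
  read 'a': F → E
  read 'a': E → G
  read 'b': G → C
  read 'b': C → B
  read 'a': B → G
  read 'a': G → A
  read 'b': A → D
  read 'b': D → A
  read 'a': A → F
  read 'b': F → H
  read 'b': H → C
  read 'a': C → A
  read 'a': A → F
  read 'b': F → H
  read 'a': H → C
  end C, rejected
w4:
  start at F
  read 'b': F → H
  read 'a': H → C
  read 'b': C → B
  read 'b': B → H
  read 'a': H → C
  read 'b': C → B
  read 'a': B → G
  read 'a': G → A
  read 'b': A → D
  end D, rejected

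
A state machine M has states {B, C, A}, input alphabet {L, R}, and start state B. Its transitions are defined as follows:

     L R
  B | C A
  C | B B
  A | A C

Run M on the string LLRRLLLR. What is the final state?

A

B → C → B → A → C → B → C → B → A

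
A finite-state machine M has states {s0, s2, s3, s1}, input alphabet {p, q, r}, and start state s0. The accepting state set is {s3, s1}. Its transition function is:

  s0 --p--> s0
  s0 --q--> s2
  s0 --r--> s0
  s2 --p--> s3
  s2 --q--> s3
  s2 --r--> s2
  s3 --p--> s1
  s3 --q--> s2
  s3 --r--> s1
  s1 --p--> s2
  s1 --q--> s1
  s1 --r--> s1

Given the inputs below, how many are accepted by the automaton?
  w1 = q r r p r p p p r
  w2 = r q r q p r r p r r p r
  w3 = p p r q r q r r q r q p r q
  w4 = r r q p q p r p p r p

3

w1: Trace: s0 -q-> s2 -r-> s2 -r-> s2 -p-> s3 -r-> s1 -p-> s2 -p-> s3 -p-> s1 -r-> s1  → end s1, accepted
w2: Trace: s0 -r-> s0 -q-> s2 -r-> s2 -q-> s3 -p-> s1 -r-> s1 -r-> s1 -p-> s2 -r-> s2 -r-> s2 -p-> s3 -r-> s1  → end s1, accepted
w3: Trace: s0 -p-> s0 -p-> s0 -r-> s0 -q-> s2 -r-> s2 -q-> s3 -r-> s1 -r-> s1 -q-> s1 -r-> s1 -q-> s1 -p-> s2 -r-> s2 -q-> s3  → end s3, accepted
w4: Trace: s0 -r-> s0 -r-> s0 -q-> s2 -p-> s3 -q-> s2 -p-> s3 -r-> s1 -p-> s2 -p-> s3 -r-> s1 -p-> s2  → end s2, rejected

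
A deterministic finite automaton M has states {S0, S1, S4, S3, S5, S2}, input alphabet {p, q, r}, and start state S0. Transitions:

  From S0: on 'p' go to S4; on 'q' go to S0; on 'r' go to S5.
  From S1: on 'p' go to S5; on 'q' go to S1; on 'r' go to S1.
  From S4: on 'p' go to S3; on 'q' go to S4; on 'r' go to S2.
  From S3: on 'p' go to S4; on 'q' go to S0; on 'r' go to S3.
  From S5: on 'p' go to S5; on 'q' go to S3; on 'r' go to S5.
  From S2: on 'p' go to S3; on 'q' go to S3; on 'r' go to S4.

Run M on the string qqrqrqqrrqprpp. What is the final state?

S4

S0 → S0 → S0 → S5 → S3 → S3 → S0 → S0 → S5 → S5 → S3 → S4 → S2 → S3 → S4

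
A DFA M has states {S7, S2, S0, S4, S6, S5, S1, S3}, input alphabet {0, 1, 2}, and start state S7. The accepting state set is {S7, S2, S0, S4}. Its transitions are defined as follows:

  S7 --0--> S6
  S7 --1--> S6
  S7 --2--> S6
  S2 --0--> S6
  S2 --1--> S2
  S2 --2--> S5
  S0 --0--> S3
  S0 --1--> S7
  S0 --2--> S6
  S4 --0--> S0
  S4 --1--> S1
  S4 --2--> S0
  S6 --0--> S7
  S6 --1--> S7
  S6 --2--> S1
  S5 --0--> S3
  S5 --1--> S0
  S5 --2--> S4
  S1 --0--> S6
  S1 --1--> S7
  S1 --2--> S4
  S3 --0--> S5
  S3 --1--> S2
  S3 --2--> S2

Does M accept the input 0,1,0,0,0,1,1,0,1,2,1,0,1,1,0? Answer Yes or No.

Yes

S7 → S6 → S7 → S6 → S7 → S6 → S7 → S6 → S7 → S6 → S1 → S7 → S6 → S7 → S6 → S7
End state S7 is accepting.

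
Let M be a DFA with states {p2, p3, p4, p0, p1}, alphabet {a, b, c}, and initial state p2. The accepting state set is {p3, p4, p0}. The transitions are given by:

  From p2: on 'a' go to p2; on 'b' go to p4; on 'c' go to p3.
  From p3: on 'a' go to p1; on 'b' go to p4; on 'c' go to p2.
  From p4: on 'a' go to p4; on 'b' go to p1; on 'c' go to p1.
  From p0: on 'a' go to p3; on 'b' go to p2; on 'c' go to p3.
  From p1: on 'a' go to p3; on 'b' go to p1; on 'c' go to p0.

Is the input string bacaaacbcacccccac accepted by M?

Yes

start at p2
read 'b': p2 → p4
read 'a': p4 → p4
read 'c': p4 → p1
read 'a': p1 → p3
read 'a': p3 → p1
read 'a': p1 → p3
read 'c': p3 → p2
read 'b': p2 → p4
read 'c': p4 → p1
read 'a': p1 → p3
read 'c': p3 → p2
read 'c': p2 → p3
read 'c': p3 → p2
read 'c': p2 → p3
read 'c': p3 → p2
read 'a': p2 → p2
read 'c': p2 → p3
End state p3 is accepting.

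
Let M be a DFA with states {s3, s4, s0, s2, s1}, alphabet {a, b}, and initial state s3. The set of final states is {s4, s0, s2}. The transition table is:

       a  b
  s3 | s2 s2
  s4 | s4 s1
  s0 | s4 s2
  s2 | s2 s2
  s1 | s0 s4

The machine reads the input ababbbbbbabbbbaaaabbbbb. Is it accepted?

Yes

Trace: s3 -a-> s2 -b-> s2 -a-> s2 -b-> s2 -b-> s2 -b-> s2 -b-> s2 -b-> s2 -b-> s2 -a-> s2 -b-> s2 -b-> s2 -b-> s2 -b-> s2 -a-> s2 -a-> s2 -a-> s2 -a-> s2 -b-> s2 -b-> s2 -b-> s2 -b-> s2 -b-> s2
End state s2 is accepting.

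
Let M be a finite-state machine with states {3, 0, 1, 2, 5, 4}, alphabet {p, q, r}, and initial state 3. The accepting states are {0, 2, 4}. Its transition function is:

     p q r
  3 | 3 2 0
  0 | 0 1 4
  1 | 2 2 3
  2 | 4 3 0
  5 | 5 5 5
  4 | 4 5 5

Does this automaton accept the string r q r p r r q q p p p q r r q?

start at 3
read 'r': 3 → 0
read 'q': 0 → 1
read 'r': 1 → 3
read 'p': 3 → 3
read 'r': 3 → 0
read 'r': 0 → 4
read 'q': 4 → 5
read 'q': 5 → 5
read 'p': 5 → 5
read 'p': 5 → 5
read 'p': 5 → 5
read 'q': 5 → 5
read 'r': 5 → 5
read 'r': 5 → 5
read 'q': 5 → 5
End state 5 is not accepting.

No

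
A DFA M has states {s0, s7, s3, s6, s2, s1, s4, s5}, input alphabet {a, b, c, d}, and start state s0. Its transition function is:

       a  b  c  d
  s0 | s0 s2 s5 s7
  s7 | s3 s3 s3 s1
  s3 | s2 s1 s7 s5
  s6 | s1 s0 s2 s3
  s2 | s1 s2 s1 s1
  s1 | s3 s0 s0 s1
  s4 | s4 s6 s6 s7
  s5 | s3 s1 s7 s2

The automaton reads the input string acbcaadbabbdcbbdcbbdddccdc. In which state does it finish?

s0 → s0 → s5 → s1 → s0 → s0 → s0 → s7 → s3 → s2 → s2 → s2 → s1 → s0 → s2 → s2 → s1 → s0 → s2 → s2 → s1 → s1 → s1 → s0 → s5 → s2 → s1

s1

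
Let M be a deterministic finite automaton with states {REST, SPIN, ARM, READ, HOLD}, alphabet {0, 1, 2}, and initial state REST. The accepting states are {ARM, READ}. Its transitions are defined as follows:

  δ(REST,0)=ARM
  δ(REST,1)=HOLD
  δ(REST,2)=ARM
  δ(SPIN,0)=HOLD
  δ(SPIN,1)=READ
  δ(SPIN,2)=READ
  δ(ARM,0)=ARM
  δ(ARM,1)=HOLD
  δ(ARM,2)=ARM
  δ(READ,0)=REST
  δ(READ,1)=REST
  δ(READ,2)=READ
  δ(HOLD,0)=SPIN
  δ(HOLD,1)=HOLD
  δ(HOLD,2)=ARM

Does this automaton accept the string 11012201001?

No

REST → HOLD → HOLD → SPIN → READ → READ → READ → REST → HOLD → SPIN → HOLD → HOLD
End state HOLD is not accepting.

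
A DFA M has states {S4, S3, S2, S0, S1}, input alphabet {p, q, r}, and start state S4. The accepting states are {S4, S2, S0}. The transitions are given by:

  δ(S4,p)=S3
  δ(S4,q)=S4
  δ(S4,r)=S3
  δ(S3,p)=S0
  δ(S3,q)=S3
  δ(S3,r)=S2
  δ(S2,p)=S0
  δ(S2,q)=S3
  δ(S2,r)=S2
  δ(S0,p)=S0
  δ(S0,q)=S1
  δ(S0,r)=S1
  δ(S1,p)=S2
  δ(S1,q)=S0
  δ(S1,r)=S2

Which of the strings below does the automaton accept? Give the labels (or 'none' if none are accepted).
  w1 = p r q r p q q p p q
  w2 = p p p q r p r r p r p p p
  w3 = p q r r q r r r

w1: Trace: S4 -p-> S3 -r-> S2 -q-> S3 -r-> S2 -p-> S0 -q-> S1 -q-> S0 -p-> S0 -p-> S0 -q-> S1  → end S1, rejected
w2: Trace: S4 -p-> S3 -p-> S0 -p-> S0 -q-> S1 -r-> S2 -p-> S0 -r-> S1 -r-> S2 -p-> S0 -r-> S1 -p-> S2 -p-> S0 -p-> S0  → end S0, accepted
w3: Trace: S4 -p-> S3 -q-> S3 -r-> S2 -r-> S2 -q-> S3 -r-> S2 -r-> S2 -r-> S2  → end S2, accepted

w2, w3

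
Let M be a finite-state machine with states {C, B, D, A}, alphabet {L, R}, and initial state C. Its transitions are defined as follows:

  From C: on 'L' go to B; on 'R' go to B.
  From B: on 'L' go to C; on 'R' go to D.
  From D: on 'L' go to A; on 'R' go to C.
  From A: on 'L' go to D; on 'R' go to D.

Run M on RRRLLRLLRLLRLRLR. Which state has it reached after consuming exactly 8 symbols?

B

start at C
read 'R': C → B
read 'R': B → D
read 'R': D → C
read 'L': C → B
read 'L': B → C
read 'R': C → B
read 'L': B → C
read 'L': C → B
After 8 symbols: B.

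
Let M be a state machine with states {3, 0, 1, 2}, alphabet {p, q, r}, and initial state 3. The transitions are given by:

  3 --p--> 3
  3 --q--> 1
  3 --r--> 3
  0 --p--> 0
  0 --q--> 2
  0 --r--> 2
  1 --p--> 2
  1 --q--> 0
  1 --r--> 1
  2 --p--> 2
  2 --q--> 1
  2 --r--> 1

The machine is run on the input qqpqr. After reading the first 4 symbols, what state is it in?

2

3 → 1 → 0 → 0 → 2
After 4 symbols: 2.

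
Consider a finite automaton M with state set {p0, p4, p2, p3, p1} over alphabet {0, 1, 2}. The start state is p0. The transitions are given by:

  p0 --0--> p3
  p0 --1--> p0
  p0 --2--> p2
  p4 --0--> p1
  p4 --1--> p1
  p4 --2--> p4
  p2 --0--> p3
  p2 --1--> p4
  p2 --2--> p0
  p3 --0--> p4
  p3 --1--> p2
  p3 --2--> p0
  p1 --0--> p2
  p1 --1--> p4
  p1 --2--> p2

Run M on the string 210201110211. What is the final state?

Trace: p0 -2-> p2 -1-> p4 -0-> p1 -2-> p2 -0-> p3 -1-> p2 -1-> p4 -1-> p1 -0-> p2 -2-> p0 -1-> p0 -1-> p0

p0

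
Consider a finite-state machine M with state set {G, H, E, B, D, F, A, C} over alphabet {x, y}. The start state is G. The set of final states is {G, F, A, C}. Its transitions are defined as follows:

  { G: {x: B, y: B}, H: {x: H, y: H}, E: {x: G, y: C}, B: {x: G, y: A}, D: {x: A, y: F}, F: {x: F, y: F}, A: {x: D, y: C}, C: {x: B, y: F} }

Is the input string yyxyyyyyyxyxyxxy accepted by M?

start at G
read 'y': G → B
read 'y': B → A
read 'x': A → D
read 'y': D → F
read 'y': F → F
read 'y': F → F
read 'y': F → F
read 'y': F → F
read 'y': F → F
read 'x': F → F
read 'y': F → F
read 'x': F → F
read 'y': F → F
read 'x': F → F
read 'x': F → F
read 'y': F → F
End state F is accepting.

Yes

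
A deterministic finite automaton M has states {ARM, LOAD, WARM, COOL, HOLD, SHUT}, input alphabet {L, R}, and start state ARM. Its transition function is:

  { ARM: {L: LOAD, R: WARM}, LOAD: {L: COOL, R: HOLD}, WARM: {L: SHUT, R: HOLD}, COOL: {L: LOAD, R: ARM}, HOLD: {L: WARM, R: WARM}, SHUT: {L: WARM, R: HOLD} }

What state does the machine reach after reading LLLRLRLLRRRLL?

Trace: ARM -L-> LOAD -L-> COOL -L-> LOAD -R-> HOLD -L-> WARM -R-> HOLD -L-> WARM -L-> SHUT -R-> HOLD -R-> WARM -R-> HOLD -L-> WARM -L-> SHUT

SHUT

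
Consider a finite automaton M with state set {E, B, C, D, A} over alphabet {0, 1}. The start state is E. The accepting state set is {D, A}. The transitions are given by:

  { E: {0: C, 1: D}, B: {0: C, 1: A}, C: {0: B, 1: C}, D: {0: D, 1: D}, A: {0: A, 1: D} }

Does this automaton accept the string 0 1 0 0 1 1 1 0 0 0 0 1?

No

E → C → C → B → C → C → C → C → B → C → B → C → C
End state C is not accepting.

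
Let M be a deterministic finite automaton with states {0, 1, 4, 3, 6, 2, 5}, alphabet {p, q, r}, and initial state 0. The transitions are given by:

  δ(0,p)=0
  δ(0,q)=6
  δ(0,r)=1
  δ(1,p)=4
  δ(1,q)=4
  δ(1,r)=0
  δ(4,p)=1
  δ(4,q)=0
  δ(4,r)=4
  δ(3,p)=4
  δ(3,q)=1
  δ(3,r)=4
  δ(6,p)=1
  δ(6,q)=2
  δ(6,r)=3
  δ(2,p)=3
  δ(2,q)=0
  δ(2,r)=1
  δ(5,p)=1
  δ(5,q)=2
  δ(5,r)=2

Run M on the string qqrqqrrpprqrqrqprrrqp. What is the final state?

1

0 → 6 → 2 → 1 → 4 → 0 → 1 → 0 → 0 → 0 → 1 → 4 → 4 → 0 → 1 → 4 → 1 → 0 → 1 → 0 → 6 → 1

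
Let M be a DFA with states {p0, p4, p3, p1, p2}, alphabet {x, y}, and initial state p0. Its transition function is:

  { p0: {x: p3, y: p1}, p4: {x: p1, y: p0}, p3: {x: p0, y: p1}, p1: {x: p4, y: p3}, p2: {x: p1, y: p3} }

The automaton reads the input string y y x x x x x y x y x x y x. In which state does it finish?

Trace: p0 -y-> p1 -y-> p3 -x-> p0 -x-> p3 -x-> p0 -x-> p3 -x-> p0 -y-> p1 -x-> p4 -y-> p0 -x-> p3 -x-> p0 -y-> p1 -x-> p4

p4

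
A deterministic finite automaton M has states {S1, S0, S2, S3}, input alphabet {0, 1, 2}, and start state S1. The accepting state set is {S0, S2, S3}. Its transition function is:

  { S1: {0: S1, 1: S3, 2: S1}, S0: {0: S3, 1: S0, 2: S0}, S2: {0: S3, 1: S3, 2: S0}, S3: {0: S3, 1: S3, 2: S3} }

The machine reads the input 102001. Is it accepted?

Yes

start at S1
read '1': S1 → S3
read '0': S3 → S3
read '2': S3 → S3
read '0': S3 → S3
read '0': S3 → S3
read '1': S3 → S3
End state S3 is accepting.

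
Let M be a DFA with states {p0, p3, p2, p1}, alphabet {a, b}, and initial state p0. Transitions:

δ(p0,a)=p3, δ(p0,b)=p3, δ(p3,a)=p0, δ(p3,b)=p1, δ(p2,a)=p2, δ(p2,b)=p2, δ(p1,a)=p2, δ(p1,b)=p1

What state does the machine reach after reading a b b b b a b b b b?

p2

p0 → p3 → p1 → p1 → p1 → p1 → p2 → p2 → p2 → p2 → p2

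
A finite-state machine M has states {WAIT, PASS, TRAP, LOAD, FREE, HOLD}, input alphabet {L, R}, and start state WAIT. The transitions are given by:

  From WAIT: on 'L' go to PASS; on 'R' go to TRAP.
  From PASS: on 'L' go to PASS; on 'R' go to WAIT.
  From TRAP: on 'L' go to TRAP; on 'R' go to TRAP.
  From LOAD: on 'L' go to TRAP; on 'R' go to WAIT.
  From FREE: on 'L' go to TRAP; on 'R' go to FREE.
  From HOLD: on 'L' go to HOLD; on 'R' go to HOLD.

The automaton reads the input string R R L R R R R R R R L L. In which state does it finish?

TRAP

WAIT → TRAP → TRAP → TRAP → TRAP → TRAP → TRAP → TRAP → TRAP → TRAP → TRAP → TRAP → TRAP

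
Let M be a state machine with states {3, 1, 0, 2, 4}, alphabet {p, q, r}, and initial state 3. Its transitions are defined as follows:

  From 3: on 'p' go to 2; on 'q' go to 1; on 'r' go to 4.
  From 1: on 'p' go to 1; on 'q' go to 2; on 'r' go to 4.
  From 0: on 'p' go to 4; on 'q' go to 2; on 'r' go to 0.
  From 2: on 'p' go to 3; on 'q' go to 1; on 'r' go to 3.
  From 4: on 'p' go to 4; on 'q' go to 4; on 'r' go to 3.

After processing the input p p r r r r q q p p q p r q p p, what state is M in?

4

Trace: 3 -p-> 2 -p-> 3 -r-> 4 -r-> 3 -r-> 4 -r-> 3 -q-> 1 -q-> 2 -p-> 3 -p-> 2 -q-> 1 -p-> 1 -r-> 4 -q-> 4 -p-> 4 -p-> 4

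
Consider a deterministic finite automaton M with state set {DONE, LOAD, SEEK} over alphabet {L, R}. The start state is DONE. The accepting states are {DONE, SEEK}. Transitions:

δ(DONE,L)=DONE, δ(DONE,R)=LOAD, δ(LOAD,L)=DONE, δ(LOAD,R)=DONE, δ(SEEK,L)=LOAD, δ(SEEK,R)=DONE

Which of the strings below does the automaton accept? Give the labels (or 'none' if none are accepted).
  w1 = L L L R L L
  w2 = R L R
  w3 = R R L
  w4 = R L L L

w1, w3, w4

w1: DONE → DONE → DONE → DONE → LOAD → DONE → DONE  → end DONE, accepted
w2: DONE → LOAD → DONE → LOAD  → end LOAD, rejected
w3: DONE → LOAD → DONE → DONE  → end DONE, accepted
w4: DONE → LOAD → DONE → DONE → DONE  → end DONE, accepted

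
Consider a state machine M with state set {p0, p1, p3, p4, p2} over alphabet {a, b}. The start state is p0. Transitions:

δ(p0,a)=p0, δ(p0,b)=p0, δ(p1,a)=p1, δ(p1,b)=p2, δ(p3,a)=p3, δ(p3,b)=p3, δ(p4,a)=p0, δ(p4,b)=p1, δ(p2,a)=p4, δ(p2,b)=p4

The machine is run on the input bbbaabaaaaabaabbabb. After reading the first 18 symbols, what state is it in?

p0

start at p0
read 'b': p0 → p0
read 'b': p0 → p0
read 'b': p0 → p0
read 'a': p0 → p0
read 'a': p0 → p0
read 'b': p0 → p0
read 'a': p0 → p0
read 'a': p0 → p0
read 'a': p0 → p0
read 'a': p0 → p0
read 'a': p0 → p0
read 'b': p0 → p0
read 'a': p0 → p0
read 'a': p0 → p0
read 'b': p0 → p0
read 'b': p0 → p0
read 'a': p0 → p0
read 'b': p0 → p0
After 18 symbols: p0.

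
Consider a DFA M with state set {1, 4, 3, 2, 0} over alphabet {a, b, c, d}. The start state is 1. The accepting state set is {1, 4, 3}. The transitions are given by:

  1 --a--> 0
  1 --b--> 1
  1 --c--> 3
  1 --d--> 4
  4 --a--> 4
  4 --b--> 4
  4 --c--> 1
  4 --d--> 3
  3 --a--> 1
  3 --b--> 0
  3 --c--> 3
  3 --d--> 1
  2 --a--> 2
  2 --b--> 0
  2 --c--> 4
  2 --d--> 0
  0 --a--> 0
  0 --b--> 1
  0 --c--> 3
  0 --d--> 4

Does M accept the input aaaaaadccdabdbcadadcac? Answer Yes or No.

Trace: 1 -a-> 0 -a-> 0 -a-> 0 -a-> 0 -a-> 0 -a-> 0 -d-> 4 -c-> 1 -c-> 3 -d-> 1 -a-> 0 -b-> 1 -d-> 4 -b-> 4 -c-> 1 -a-> 0 -d-> 4 -a-> 4 -d-> 3 -c-> 3 -a-> 1 -c-> 3
End state 3 is accepting.

Yes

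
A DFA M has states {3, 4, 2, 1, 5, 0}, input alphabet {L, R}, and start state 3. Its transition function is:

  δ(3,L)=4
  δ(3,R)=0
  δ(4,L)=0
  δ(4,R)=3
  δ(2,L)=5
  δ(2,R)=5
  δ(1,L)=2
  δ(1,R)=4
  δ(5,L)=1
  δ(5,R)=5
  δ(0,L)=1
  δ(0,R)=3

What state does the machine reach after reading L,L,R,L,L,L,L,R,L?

3 → 4 → 0 → 3 → 4 → 0 → 1 → 2 → 5 → 1

1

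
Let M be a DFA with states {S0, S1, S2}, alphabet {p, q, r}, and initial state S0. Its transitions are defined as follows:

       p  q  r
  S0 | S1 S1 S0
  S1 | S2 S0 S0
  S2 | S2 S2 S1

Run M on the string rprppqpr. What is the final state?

S1

start at S0
read 'r': S0 → S0
read 'p': S0 → S1
read 'r': S1 → S0
read 'p': S0 → S1
read 'p': S1 → S2
read 'q': S2 → S2
read 'p': S2 → S2
read 'r': S2 → S1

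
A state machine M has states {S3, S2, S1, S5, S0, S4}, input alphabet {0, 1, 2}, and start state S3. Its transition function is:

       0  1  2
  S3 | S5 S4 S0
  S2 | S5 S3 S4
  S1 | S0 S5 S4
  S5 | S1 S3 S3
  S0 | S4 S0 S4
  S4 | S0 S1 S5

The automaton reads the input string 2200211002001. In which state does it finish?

S3 → S0 → S4 → S0 → S4 → S5 → S3 → S4 → S0 → S4 → S5 → S1 → S0 → S0

S0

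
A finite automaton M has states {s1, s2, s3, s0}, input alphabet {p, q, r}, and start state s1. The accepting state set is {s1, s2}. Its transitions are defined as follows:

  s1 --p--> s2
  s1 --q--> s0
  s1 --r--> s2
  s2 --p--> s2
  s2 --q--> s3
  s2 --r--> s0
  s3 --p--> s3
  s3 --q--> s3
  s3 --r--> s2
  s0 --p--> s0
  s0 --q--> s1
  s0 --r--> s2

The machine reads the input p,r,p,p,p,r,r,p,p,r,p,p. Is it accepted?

Trace: s1 -p-> s2 -r-> s0 -p-> s0 -p-> s0 -p-> s0 -r-> s2 -r-> s0 -p-> s0 -p-> s0 -r-> s2 -p-> s2 -p-> s2
End state s2 is accepting.

Yes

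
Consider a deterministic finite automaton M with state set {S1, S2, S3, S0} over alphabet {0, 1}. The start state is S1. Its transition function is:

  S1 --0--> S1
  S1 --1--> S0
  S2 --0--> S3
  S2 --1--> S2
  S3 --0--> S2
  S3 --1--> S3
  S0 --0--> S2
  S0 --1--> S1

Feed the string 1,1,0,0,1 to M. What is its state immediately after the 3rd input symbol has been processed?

S1

S1 → S0 → S1 → S1
After 3 symbols: S1.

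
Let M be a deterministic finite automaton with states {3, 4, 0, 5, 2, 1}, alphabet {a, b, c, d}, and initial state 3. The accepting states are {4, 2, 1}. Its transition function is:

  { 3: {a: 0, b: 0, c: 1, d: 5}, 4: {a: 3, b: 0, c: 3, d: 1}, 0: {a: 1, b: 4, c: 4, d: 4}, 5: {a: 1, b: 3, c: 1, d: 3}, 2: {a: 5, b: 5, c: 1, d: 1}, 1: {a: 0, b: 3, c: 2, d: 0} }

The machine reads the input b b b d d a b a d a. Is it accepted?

start at 3
read 'b': 3 → 0
read 'b': 0 → 4
read 'b': 4 → 0
read 'd': 0 → 4
read 'd': 4 → 1
read 'a': 1 → 0
read 'b': 0 → 4
read 'a': 4 → 3
read 'd': 3 → 5
read 'a': 5 → 1
End state 1 is accepting.

Yes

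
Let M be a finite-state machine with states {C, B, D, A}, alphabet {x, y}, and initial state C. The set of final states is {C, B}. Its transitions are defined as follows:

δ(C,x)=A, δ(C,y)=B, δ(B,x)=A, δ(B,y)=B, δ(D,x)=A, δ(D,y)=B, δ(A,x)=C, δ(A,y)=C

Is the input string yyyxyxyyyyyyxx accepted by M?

Yes

Trace: C -y-> B -y-> B -y-> B -x-> A -y-> C -x-> A -y-> C -y-> B -y-> B -y-> B -y-> B -y-> B -x-> A -x-> C
End state C is accepting.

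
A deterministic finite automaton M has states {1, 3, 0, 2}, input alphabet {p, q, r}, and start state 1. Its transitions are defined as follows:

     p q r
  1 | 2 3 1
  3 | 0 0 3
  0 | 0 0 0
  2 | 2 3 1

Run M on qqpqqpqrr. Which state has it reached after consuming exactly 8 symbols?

0

Trace: 1 -q-> 3 -q-> 0 -p-> 0 -q-> 0 -q-> 0 -p-> 0 -q-> 0 -r-> 0
After 8 symbols: 0.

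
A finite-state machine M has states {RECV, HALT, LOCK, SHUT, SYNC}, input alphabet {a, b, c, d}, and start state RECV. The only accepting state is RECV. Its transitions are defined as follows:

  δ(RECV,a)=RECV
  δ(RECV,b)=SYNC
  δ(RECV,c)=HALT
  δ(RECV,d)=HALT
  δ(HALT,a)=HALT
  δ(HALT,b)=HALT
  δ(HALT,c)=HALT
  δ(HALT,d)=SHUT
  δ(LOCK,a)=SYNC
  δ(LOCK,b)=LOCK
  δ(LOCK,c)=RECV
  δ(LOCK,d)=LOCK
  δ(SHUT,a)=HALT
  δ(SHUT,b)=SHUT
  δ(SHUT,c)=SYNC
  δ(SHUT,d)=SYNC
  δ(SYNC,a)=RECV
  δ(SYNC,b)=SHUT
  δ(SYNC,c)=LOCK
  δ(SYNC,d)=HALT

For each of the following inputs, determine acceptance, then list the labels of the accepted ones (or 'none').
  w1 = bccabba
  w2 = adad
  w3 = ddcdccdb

w1: RECV → SYNC → LOCK → RECV → RECV → SYNC → SHUT → HALT  → end HALT, rejected
w2: RECV → RECV → HALT → HALT → SHUT  → end SHUT, rejected
w3: RECV → HALT → SHUT → SYNC → HALT → HALT → HALT → SHUT → SHUT  → end SHUT, rejected

none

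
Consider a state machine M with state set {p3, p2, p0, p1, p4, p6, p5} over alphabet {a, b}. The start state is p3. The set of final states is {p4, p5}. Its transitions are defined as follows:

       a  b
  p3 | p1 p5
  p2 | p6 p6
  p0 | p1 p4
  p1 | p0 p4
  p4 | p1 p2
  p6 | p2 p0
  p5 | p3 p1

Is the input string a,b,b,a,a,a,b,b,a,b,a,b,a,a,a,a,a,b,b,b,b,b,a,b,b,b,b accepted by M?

p3 → p1 → p4 → p2 → p6 → p2 → p6 → p0 → p4 → p1 → p4 → p1 → p4 → p1 → p0 → p1 → p0 → p1 → p4 → p2 → p6 → p0 → p4 → p1 → p4 → p2 → p6 → p0
End state p0 is not accepting.

No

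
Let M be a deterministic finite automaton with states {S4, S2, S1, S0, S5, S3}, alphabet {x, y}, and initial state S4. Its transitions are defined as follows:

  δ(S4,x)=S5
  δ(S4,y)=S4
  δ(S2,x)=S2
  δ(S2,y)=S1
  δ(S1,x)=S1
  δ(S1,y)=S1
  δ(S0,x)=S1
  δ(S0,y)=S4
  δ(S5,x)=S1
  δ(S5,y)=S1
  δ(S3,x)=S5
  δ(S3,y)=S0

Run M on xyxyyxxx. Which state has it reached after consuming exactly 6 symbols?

start at S4
read 'x': S4 → S5
read 'y': S5 → S1
read 'x': S1 → S1
read 'y': S1 → S1
read 'y': S1 → S1
read 'x': S1 → S1
After 6 symbols: S1.

S1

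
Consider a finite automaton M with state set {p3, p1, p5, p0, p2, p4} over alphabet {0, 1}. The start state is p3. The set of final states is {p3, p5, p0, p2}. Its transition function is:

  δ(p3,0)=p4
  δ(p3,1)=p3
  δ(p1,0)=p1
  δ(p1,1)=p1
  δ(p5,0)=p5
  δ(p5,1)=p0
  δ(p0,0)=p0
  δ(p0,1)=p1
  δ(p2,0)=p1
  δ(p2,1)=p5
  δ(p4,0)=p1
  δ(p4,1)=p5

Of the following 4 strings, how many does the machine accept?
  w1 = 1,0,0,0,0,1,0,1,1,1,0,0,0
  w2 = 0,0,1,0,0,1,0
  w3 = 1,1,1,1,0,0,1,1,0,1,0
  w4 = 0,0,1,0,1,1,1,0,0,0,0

0

w1: p3 → p3 → p4 → p1 → p1 → p1 → p1 → p1 → p1 → p1 → p1 → p1 → p1 → p1  → end p1, rejected
w2: p3 → p4 → p1 → p1 → p1 → p1 → p1 → p1  → end p1, rejected
w3: p3 → p3 → p3 → p3 → p3 → p4 → p1 → p1 → p1 → p1 → p1 → p1  → end p1, rejected
w4: p3 → p4 → p1 → p1 → p1 → p1 → p1 → p1 → p1 → p1 → p1 → p1  → end p1, rejected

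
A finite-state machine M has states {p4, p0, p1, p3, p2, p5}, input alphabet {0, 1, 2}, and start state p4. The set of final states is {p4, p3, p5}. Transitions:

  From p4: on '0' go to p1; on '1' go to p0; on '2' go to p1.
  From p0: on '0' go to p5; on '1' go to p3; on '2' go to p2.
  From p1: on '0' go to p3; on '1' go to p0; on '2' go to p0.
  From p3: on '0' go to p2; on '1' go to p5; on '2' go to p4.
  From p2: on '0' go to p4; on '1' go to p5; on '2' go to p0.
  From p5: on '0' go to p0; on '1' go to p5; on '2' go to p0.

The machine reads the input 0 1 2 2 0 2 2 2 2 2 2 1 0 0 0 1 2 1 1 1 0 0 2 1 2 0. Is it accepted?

Trace: p4 -0-> p1 -1-> p0 -2-> p2 -2-> p0 -0-> p5 -2-> p0 -2-> p2 -2-> p0 -2-> p2 -2-> p0 -2-> p2 -1-> p5 -0-> p0 -0-> p5 -0-> p0 -1-> p3 -2-> p4 -1-> p0 -1-> p3 -1-> p5 -0-> p0 -0-> p5 -2-> p0 -1-> p3 -2-> p4 -0-> p1
End state p1 is not accepting.

No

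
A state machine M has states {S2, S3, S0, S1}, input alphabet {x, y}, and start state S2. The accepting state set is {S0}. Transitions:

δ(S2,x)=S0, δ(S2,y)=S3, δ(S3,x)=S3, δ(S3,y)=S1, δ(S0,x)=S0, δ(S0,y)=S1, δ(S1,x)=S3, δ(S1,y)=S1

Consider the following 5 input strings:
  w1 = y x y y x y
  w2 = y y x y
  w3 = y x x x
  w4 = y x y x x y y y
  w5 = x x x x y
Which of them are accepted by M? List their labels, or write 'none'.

none

w1: S2 → S3 → S3 → S1 → S1 → S3 → S1  → end S1, rejected
w2: S2 → S3 → S1 → S3 → S1  → end S1, rejected
w3: S2 → S3 → S3 → S3 → S3  → end S3, rejected
w4: S2 → S3 → S3 → S1 → S3 → S3 → S1 → S1 → S1  → end S1, rejected
w5: S2 → S0 → S0 → S0 → S0 → S1  → end S1, rejected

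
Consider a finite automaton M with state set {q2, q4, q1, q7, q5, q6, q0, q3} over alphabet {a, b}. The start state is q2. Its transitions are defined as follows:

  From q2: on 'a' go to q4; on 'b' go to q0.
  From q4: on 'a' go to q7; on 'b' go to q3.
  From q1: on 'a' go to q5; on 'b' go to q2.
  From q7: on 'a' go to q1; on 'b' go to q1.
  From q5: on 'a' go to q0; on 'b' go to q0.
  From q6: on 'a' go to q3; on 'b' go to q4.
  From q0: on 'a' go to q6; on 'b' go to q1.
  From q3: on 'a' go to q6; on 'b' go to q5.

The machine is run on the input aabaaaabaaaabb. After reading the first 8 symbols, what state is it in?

q5

start at q2
read 'a': q2 → q4
read 'a': q4 → q7
read 'b': q7 → q1
read 'a': q1 → q5
read 'a': q5 → q0
read 'a': q0 → q6
read 'a': q6 → q3
read 'b': q3 → q5
After 8 symbols: q5.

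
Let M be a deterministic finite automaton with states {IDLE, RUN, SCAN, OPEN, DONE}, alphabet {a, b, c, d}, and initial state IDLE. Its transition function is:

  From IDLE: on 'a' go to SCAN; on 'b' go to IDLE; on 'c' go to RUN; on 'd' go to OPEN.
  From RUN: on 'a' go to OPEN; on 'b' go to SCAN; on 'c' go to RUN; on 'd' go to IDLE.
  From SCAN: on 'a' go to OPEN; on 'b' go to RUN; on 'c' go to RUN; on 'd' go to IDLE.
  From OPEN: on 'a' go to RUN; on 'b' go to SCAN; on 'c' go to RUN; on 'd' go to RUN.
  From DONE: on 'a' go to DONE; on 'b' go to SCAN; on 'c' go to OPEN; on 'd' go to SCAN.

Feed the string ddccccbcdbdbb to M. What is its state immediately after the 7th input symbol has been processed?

start at IDLE
read 'd': IDLE → OPEN
read 'd': OPEN → RUN
read 'c': RUN → RUN
read 'c': RUN → RUN
read 'c': RUN → RUN
read 'c': RUN → RUN
read 'b': RUN → SCAN
After 7 symbols: SCAN.

SCAN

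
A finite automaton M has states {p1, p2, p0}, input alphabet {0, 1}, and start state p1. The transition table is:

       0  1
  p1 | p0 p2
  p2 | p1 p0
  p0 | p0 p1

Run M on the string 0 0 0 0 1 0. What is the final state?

p1 → p0 → p0 → p0 → p0 → p1 → p0

p0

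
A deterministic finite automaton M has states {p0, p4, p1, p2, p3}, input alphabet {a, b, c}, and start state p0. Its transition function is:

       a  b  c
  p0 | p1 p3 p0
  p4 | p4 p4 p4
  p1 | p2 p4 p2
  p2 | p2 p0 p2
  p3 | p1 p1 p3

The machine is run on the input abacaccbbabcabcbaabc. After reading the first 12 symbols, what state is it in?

Trace: p0 -a-> p1 -b-> p4 -a-> p4 -c-> p4 -a-> p4 -c-> p4 -c-> p4 -b-> p4 -b-> p4 -a-> p4 -b-> p4 -c-> p4
After 12 symbols: p4.

p4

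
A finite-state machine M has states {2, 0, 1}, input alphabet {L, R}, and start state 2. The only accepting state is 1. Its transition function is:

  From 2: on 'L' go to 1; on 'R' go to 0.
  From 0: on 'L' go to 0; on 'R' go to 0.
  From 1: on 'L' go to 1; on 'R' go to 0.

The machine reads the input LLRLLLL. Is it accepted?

No

start at 2
read 'L': 2 → 1
read 'L': 1 → 1
read 'R': 1 → 0
read 'L': 0 → 0
read 'L': 0 → 0
read 'L': 0 → 0
read 'L': 0 → 0
End state 0 is not accepting.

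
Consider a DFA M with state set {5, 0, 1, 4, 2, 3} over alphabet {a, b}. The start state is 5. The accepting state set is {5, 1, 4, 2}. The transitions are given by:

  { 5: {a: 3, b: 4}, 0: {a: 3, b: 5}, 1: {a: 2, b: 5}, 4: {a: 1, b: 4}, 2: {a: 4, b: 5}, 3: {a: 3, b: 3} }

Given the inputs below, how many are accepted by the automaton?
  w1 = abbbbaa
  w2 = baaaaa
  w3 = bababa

w1: Trace: 5 -a-> 3 -b-> 3 -b-> 3 -b-> 3 -b-> 3 -a-> 3 -a-> 3  → end 3, rejected
w2: Trace: 5 -b-> 4 -a-> 1 -a-> 2 -a-> 4 -a-> 1 -a-> 2  → end 2, accepted
w3: Trace: 5 -b-> 4 -a-> 1 -b-> 5 -a-> 3 -b-> 3 -a-> 3  → end 3, rejected

1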